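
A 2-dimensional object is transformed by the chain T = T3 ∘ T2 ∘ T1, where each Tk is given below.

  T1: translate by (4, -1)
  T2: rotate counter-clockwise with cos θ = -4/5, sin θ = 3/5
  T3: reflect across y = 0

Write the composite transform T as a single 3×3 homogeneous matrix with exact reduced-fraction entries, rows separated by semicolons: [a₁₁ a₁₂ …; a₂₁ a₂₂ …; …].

T = [-4/5 -3/5 -13/5; -3/5 4/5 -16/5; 0 0 1]

T1 = [1 0 4; 0 1 -1; 0 0 1]
T2·T1 = [-4/5 -3/5 -13/5; 3/5 -4/5 16/5; 0 0 1]
T3·…·T1 = [-4/5 -3/5 -13/5; -3/5 4/5 -16/5; 0 0 1]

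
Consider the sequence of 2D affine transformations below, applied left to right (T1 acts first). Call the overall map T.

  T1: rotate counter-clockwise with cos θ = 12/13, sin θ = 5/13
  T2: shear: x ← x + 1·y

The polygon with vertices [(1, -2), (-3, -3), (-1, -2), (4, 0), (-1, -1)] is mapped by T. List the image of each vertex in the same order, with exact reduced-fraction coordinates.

T1 rotate counter-clockwise with cos θ = 12/13, sin θ = 5/13: (1, -2) → (22/13, -19/13); (-3, -3) → (-21/13, -51/13); (-1, -2) → (-2/13, -29/13); (4, 0) → (48/13, 20/13); (-1, -1) → (-7/13, -17/13)
T2 shear: x ← x + 1·y: (22/13, -19/13) → (3/13, -19/13); (-21/13, -51/13) → (-72/13, -51/13); (-2/13, -29/13) → (-31/13, -29/13); (48/13, 20/13) → (68/13, 20/13); (-7/13, -17/13) → (-24/13, -17/13)

image vertices: (3/13, -19/13), (-72/13, -51/13), (-31/13, -29/13), (68/13, 20/13), (-24/13, -17/13)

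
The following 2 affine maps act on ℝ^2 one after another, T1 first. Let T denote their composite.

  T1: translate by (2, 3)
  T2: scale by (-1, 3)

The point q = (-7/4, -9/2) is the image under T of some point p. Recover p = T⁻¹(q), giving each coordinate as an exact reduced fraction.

p = (-1/4, -9/2)

T1 = [1 0 2; 0 1 3; 0 0 1]
T2·T1 = [-1 0 -2; 0 3 9; 0 0 1]
det M = -3; M⁻¹ = [-1 0 -2; 0 1/3 -3; 0 0 1]
M⁻¹ · (-7/4, -9/2)ᵀ = (-1/4, -9/2)ᵀ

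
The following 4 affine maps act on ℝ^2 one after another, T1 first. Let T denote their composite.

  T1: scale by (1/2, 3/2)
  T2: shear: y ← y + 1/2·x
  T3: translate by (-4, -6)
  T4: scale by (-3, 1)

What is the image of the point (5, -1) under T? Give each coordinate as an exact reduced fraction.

T1 scale by (1/2, 3/2): (5, -1) → (5/2, -3/2)
T2 shear: y ← y + 1/2·x: (5/2, -3/2) → (5/2, -1/4)
T3 translate by (-4, -6): (5/2, -1/4) → (-3/2, -25/4)
T4 scale by (-3, 1): (-3/2, -25/4) → (9/2, -25/4)

T(p) = (9/2, -25/4)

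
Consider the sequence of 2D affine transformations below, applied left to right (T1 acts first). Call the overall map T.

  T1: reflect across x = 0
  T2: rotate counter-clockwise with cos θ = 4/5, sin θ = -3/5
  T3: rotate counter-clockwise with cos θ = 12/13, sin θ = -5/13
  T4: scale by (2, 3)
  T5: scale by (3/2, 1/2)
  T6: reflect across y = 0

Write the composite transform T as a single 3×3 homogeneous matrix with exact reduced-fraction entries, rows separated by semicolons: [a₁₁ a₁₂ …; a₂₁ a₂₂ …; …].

T = [-99/65 168/65 0; -84/65 -99/130 0; 0 0 1]

T1 = [-1 0 0; 0 1 0; 0 0 1]
T2·T1 = [-4/5 3/5 0; 3/5 4/5 0; 0 0 1]
T3·…·T1 = [-33/65 56/65 0; 56/65 33/65 0; 0 0 1]
T4·…·T1 = [-66/65 112/65 0; 168/65 99/65 0; 0 0 1]
T5·…·T1 = [-99/65 168/65 0; 84/65 99/130 0; 0 0 1]
T6·…·T1 = [-99/65 168/65 0; -84/65 -99/130 0; 0 0 1]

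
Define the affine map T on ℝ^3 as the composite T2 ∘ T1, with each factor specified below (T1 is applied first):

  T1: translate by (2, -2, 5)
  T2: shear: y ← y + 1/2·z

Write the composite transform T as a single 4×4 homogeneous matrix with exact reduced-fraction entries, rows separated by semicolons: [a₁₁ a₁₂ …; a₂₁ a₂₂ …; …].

T = [1 0 0 2; 0 1 1/2 1/2; 0 0 1 5; 0 0 0 1]

T1 = [1 0 0 2; 0 1 0 -2; 0 0 1 5; 0 0 0 1]
T2·T1 = [1 0 0 2; 0 1 1/2 1/2; 0 0 1 5; 0 0 0 1]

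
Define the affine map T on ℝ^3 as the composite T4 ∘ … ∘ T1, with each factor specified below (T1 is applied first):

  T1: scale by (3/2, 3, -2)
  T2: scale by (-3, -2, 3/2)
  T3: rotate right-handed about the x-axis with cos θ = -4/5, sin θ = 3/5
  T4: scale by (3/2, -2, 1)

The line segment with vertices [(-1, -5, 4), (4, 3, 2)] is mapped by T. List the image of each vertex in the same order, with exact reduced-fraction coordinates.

image vertices: (27/4, 168/5, 138/5), (-27, -36, -6)

T1 scale by (3/2, 3, -2): (-1, -5, 4) → (-3/2, -15, -8); (4, 3, 2) → (6, 9, -4)
T2 scale by (-3, -2, 3/2): (-3/2, -15, -8) → (9/2, 30, -12); (6, 9, -4) → (-18, -18, -6)
T3 rotate right-handed about the x-axis with cos θ = -4/5, sin θ = 3/5: (9/2, 30, -12) → (9/2, -84/5, 138/5); (-18, -18, -6) → (-18, 18, -6)
T4 scale by (3/2, -2, 1): (9/2, -84/5, 138/5) → (27/4, 168/5, 138/5); (-18, 18, -6) → (-27, -36, -6)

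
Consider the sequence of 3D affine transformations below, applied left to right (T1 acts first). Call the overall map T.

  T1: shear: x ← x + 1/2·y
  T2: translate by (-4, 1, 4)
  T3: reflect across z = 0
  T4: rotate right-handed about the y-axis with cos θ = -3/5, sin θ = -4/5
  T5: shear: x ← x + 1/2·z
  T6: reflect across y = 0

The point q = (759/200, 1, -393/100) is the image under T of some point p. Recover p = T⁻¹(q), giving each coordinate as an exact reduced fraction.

p = (-8/5, -2, -7/4)

T1 = [1 1/2 0 0; 0 1 0 0; 0 0 1 0; 0 0 0 1]
T2·T1 = [1 1/2 0 -4; 0 1 0 1; 0 0 1 4; 0 0 0 1]
T3·…·T1 = [1 1/2 0 -4; 0 1 0 1; 0 0 -1 -4; 0 0 0 1]
T4·…·T1 = [-3/5 -3/10 4/5 28/5; 0 1 0 1; 4/5 2/5 3/5 -4/5; 0 0 0 1]
T5·…·T1 = [-1/5 -1/10 11/10 26/5; 0 1 0 1; 4/5 2/5 3/5 -4/5; 0 0 0 1]
T6·…·T1 = [-1/5 -1/10 11/10 26/5; 0 -1 0 -1; 4/5 2/5 3/5 -4/5; 0 0 0 1]
det M = 1; M⁻¹ = [-3/5 1/2 11/10 9/2; 0 -1 0 -1; 4/5 0 1/5 -4; 0 0 0 1]
M⁻¹ · (759/200, 1, -393/100)ᵀ = (-8/5, -2, -7/4)ᵀ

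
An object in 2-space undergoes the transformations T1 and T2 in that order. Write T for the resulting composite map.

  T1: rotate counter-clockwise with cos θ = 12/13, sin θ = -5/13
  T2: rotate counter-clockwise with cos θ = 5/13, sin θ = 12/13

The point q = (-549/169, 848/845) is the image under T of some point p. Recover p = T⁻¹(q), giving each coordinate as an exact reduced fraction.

T1 = [12/13 5/13 0; -5/13 12/13 0; 0 0 1]
T2·T1 = [120/169 -119/169 0; 119/169 120/169 0; 0 0 1]
det M = 1; M⁻¹ = [120/169 119/169 0; -119/169 120/169 0; 0 0 1]
M⁻¹ · (-549/169, 848/845)ᵀ = (-8/5, 3)ᵀ

p = (-8/5, 3)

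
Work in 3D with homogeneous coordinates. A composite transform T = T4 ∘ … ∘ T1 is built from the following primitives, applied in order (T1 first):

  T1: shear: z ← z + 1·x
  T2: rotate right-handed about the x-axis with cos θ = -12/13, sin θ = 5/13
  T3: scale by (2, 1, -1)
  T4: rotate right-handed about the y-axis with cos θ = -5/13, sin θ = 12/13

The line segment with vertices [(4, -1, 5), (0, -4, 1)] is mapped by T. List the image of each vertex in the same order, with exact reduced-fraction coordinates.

image vertices: (836/169, -33/13, -1813/169), (384/169, 43/13, -160/169)

T1 shear: z ← z + 1·x: (4, -1, 5) → (4, -1, 9); (0, -4, 1) → (0, -4, 1)
T2 rotate right-handed about the x-axis with cos θ = -12/13, sin θ = 5/13: (4, -1, 9) → (4, -33/13, -113/13); (0, -4, 1) → (0, 43/13, -32/13)
T3 scale by (2, 1, -1): (4, -33/13, -113/13) → (8, -33/13, 113/13); (0, 43/13, -32/13) → (0, 43/13, 32/13)
T4 rotate right-handed about the y-axis with cos θ = -5/13, sin θ = 12/13: (8, -33/13, 113/13) → (836/169, -33/13, -1813/169); (0, 43/13, 32/13) → (384/169, 43/13, -160/169)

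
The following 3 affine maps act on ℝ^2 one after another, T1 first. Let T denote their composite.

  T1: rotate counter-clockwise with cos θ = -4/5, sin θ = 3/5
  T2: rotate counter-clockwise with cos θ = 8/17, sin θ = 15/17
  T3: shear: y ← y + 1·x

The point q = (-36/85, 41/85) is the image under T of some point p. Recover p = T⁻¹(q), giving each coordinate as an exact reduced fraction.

p = (0, -1)

T1 = [-4/5 -3/5 0; 3/5 -4/5 0; 0 0 1]
T2·T1 = [-77/85 36/85 0; -36/85 -77/85 0; 0 0 1]
T3·…·T1 = [-77/85 36/85 0; -113/85 -41/85 0; 0 0 1]
det M = 1; M⁻¹ = [-41/85 -36/85 0; 113/85 -77/85 0; 0 0 1]
M⁻¹ · (-36/85, 41/85)ᵀ = (0, -1)ᵀ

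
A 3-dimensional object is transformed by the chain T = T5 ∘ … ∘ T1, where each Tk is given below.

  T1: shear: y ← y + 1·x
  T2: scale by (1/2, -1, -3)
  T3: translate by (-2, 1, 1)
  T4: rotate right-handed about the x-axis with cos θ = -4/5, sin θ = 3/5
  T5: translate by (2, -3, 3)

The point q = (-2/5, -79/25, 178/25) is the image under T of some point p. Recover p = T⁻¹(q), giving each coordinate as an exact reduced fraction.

T1 = [1 0 0 0; 1 1 0 0; 0 0 1 0; 0 0 0 1]
T2·T1 = [1/2 0 0 0; -1 -1 0 0; 0 0 -3 0; 0 0 0 1]
T3·…·T1 = [1/2 0 0 -2; -1 -1 0 1; 0 0 -3 1; 0 0 0 1]
T4·…·T1 = [1/2 0 0 -2; 4/5 4/5 9/5 -7/5; -3/5 -3/5 12/5 -1/5; 0 0 0 1]
T5·…·T1 = [1/2 0 0 0; 4/5 4/5 9/5 -22/5; -3/5 -3/5 12/5 14/5; 0 0 0 1]
det M = 3/2; M⁻¹ = [2 0 0 0; -2 4/5 -3/5 26/5; 0 1/5 4/15 2/15; 0 0 0 1]
M⁻¹ · (-2/5, -79/25, 178/25)ᵀ = (-4/5, -4/5, 7/5)ᵀ

p = (-4/5, -4/5, 7/5)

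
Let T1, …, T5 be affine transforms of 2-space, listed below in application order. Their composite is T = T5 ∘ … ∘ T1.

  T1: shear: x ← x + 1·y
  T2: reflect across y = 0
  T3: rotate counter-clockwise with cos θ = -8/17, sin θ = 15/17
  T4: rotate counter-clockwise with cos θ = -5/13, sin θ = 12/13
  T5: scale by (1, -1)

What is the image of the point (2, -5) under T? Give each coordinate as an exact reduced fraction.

T1 shear: x ← x + 1·y: (2, -5) → (-3, -5)
T2 reflect across y = 0: (-3, -5) → (-3, 5)
T3 rotate counter-clockwise with cos θ = -8/17, sin θ = 15/17: (-3, 5) → (-3, -5)
T4 rotate counter-clockwise with cos θ = -5/13, sin θ = 12/13: (-3, -5) → (75/13, -11/13)
T5 scale by (1, -1): (75/13, -11/13) → (75/13, 11/13)

T(p) = (75/13, 11/13)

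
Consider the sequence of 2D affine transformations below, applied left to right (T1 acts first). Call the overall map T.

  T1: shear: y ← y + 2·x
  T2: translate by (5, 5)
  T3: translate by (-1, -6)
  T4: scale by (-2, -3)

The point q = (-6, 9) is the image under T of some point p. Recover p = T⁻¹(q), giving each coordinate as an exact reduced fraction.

p = (-1, 0)

T1 = [1 0 0; 2 1 0; 0 0 1]
T2·T1 = [1 0 5; 2 1 5; 0 0 1]
T3·…·T1 = [1 0 4; 2 1 -1; 0 0 1]
T4·…·T1 = [-2 0 -8; -6 -3 3; 0 0 1]
det M = 6; M⁻¹ = [-1/2 0 -4; 1 -1/3 9; 0 0 1]
M⁻¹ · (-6, 9)ᵀ = (-1, 0)ᵀ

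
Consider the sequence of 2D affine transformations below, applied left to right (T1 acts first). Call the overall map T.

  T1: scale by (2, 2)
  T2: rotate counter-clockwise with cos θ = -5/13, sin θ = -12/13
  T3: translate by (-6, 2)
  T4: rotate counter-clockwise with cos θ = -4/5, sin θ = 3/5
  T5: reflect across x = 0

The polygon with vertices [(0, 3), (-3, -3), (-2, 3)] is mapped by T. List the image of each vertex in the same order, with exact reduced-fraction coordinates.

T1 scale by (2, 2): (0, 3) → (0, 6); (-3, -3) → (-6, -6); (-2, 3) → (-4, 6)
T2 rotate counter-clockwise with cos θ = -5/13, sin θ = -12/13: (0, 6) → (72/13, -30/13); (-6, -6) → (-42/13, 102/13); (-4, 6) → (92/13, 18/13)
T3 translate by (-6, 2): (72/13, -30/13) → (-6/13, -4/13); (-42/13, 102/13) → (-120/13, 128/13); (92/13, 18/13) → (14/13, 44/13)
T4 rotate counter-clockwise with cos θ = -4/5, sin θ = 3/5: (-6/13, -4/13) → (36/65, -2/65); (-120/13, 128/13) → (96/65, -872/65); (14/13, 44/13) → (-188/65, -134/65)
T5 reflect across x = 0: (36/65, -2/65) → (-36/65, -2/65); (96/65, -872/65) → (-96/65, -872/65); (-188/65, -134/65) → (188/65, -134/65)

image vertices: (-36/65, -2/65), (-96/65, -872/65), (188/65, -134/65)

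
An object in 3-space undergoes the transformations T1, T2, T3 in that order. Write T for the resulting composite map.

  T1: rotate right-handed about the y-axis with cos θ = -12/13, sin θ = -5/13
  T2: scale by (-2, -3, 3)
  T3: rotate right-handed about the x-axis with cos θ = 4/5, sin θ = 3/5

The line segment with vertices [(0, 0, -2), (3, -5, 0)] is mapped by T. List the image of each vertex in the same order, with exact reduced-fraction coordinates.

T1 rotate right-handed about the y-axis with cos θ = -12/13, sin θ = -5/13: (0, 0, -2) → (10/13, 0, 24/13); (3, -5, 0) → (-36/13, -5, 15/13)
T2 scale by (-2, -3, 3): (10/13, 0, 24/13) → (-20/13, 0, 72/13); (-36/13, -5, 15/13) → (72/13, 15, 45/13)
T3 rotate right-handed about the x-axis with cos θ = 4/5, sin θ = 3/5: (-20/13, 0, 72/13) → (-20/13, -216/65, 288/65); (72/13, 15, 45/13) → (72/13, 129/13, 153/13)

image vertices: (-20/13, -216/65, 288/65), (72/13, 129/13, 153/13)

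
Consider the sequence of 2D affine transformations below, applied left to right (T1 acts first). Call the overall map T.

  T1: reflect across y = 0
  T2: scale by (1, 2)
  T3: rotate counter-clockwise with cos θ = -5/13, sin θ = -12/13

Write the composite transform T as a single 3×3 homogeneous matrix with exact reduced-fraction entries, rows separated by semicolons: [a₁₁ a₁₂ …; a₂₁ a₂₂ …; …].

T = [-5/13 -24/13 0; -12/13 10/13 0; 0 0 1]

T1 = [1 0 0; 0 -1 0; 0 0 1]
T2·T1 = [1 0 0; 0 -2 0; 0 0 1]
T3·…·T1 = [-5/13 -24/13 0; -12/13 10/13 0; 0 0 1]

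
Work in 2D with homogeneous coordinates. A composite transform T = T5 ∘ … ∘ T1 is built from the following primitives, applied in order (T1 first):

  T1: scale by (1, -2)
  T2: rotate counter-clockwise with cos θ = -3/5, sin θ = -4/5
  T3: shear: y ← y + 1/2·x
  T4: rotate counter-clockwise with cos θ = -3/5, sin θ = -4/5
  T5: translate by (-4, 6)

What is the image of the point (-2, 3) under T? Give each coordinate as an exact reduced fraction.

T(p) = (22/25, 171/25)

T1 scale by (1, -2): (-2, 3) → (-2, -6)
T2 rotate counter-clockwise with cos θ = -3/5, sin θ = -4/5: (-2, -6) → (-18/5, 26/5)
T3 shear: y ← y + 1/2·x: (-18/5, 26/5) → (-18/5, 17/5)
T4 rotate counter-clockwise with cos θ = -3/5, sin θ = -4/5: (-18/5, 17/5) → (122/25, 21/25)
T5 translate by (-4, 6): (122/25, 21/25) → (22/25, 171/25)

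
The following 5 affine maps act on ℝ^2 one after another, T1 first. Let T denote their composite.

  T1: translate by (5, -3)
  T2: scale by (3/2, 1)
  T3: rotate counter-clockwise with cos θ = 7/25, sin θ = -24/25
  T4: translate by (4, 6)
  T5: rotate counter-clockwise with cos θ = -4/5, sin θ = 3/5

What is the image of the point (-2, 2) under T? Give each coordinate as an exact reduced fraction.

T(p) = (-107/25, 73/50)

T1 translate by (5, -3): (-2, 2) → (3, -1)
T2 scale by (3/2, 1): (3, -1) → (9/2, -1)
T3 rotate counter-clockwise with cos θ = 7/25, sin θ = -24/25: (9/2, -1) → (3/10, -23/5)
T4 translate by (4, 6): (3/10, -23/5) → (43/10, 7/5)
T5 rotate counter-clockwise with cos θ = -4/5, sin θ = 3/5: (43/10, 7/5) → (-107/25, 73/50)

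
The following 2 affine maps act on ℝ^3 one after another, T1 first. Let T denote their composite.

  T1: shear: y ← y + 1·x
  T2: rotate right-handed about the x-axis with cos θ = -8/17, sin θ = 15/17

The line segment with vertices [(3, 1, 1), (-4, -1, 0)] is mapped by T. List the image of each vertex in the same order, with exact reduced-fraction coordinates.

T1 shear: y ← y + 1·x: (3, 1, 1) → (3, 4, 1); (-4, -1, 0) → (-4, -5, 0)
T2 rotate right-handed about the x-axis with cos θ = -8/17, sin θ = 15/17: (3, 4, 1) → (3, -47/17, 52/17); (-4, -5, 0) → (-4, 40/17, -75/17)

image vertices: (3, -47/17, 52/17), (-4, 40/17, -75/17)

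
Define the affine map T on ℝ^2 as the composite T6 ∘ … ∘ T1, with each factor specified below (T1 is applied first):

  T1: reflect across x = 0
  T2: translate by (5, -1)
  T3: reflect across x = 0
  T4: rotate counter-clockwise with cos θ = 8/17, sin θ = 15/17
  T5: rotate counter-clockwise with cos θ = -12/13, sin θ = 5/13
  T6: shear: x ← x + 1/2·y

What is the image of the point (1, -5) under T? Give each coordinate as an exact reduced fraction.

T(p) = (49/17, 122/17)

T1 reflect across x = 0: (1, -5) → (-1, -5)
T2 translate by (5, -1): (-1, -5) → (4, -6)
T3 reflect across x = 0: (4, -6) → (-4, -6)
T4 rotate counter-clockwise with cos θ = 8/17, sin θ = 15/17: (-4, -6) → (58/17, -108/17)
T5 rotate counter-clockwise with cos θ = -12/13, sin θ = 5/13: (58/17, -108/17) → (-12/17, 122/17)
T6 shear: x ← x + 1/2·y: (-12/17, 122/17) → (49/17, 122/17)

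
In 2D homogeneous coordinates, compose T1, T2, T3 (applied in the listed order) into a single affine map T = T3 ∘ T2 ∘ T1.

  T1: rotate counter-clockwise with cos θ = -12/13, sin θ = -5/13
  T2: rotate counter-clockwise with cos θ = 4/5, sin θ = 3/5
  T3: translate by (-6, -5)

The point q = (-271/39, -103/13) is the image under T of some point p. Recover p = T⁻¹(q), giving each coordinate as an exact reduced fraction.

T1 = [-12/13 5/13 0; -5/13 -12/13 0; 0 0 1]
T2·T1 = [-33/65 56/65 0; -56/65 -33/65 0; 0 0 1]
T3·…·T1 = [-33/65 56/65 -6; -56/65 -33/65 -5; 0 0 1]
det M = 1; M⁻¹ = [-33/65 -56/65 -478/65; 56/65 -33/65 171/65; 0 0 1]
M⁻¹ · (-271/39, -103/13)ᵀ = (3, 2/3)ᵀ

p = (3, 2/3)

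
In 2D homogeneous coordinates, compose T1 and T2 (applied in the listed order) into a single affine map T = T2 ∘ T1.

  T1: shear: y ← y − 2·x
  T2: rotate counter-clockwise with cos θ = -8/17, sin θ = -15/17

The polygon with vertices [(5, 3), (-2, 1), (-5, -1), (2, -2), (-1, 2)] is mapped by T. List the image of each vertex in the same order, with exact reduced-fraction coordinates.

image vertices: (-145/17, -19/17), (91/17, -10/17), (175/17, 3/17), (-106/17, 18/17), (4, -1)

T1 shear: y ← y − 2·x: (5, 3) → (5, -7); (-2, 1) → (-2, 5); (-5, -1) → (-5, 9); (2, -2) → (2, -6); (-1, 2) → (-1, 4)
T2 rotate counter-clockwise with cos θ = -8/17, sin θ = -15/17: (5, -7) → (-145/17, -19/17); (-2, 5) → (91/17, -10/17); (-5, 9) → (175/17, 3/17); (2, -6) → (-106/17, 18/17); (-1, 4) → (4, -1)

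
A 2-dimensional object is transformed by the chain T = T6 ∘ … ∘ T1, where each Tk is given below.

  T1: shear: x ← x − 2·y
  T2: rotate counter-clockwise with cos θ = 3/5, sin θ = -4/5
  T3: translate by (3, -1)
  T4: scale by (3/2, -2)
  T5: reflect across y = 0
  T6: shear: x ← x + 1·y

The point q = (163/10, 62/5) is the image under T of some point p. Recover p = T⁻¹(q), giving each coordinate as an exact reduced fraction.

p = (2, 4)

T1 = [1 -2 0; 0 1 0; 0 0 1]
T2·T1 = [3/5 -2/5 0; -4/5 11/5 0; 0 0 1]
T3·…·T1 = [3/5 -2/5 3; -4/5 11/5 -1; 0 0 1]
T4·…·T1 = [9/10 -3/5 9/2; 8/5 -22/5 2; 0 0 1]
T5·…·T1 = [9/10 -3/5 9/2; -8/5 22/5 -2; 0 0 1]
T6·…·T1 = [-7/10 19/5 5/2; -8/5 22/5 -2; 0 0 1]
det M = 3; M⁻¹ = [22/15 -19/15 -31/5; 8/15 -7/30 -9/5; 0 0 1]
M⁻¹ · (163/10, 62/5)ᵀ = (2, 4)ᵀ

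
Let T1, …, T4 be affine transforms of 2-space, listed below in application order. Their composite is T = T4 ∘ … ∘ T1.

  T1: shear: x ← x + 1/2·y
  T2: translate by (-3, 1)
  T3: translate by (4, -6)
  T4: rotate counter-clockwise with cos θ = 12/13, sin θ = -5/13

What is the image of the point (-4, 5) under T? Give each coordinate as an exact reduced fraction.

T(p) = (-6/13, 5/26)

T1 shear: x ← x + 1/2·y: (-4, 5) → (-3/2, 5)
T2 translate by (-3, 1): (-3/2, 5) → (-9/2, 6)
T3 translate by (4, -6): (-9/2, 6) → (-1/2, 0)
T4 rotate counter-clockwise with cos θ = 12/13, sin θ = -5/13: (-1/2, 0) → (-6/13, 5/26)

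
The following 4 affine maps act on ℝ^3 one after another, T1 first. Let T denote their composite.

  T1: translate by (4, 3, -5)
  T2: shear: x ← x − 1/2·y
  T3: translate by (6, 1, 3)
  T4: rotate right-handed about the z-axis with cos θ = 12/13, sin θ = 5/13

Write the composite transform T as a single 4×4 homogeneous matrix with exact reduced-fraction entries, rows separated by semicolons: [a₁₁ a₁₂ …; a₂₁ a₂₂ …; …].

T1 = [1 0 0 4; 0 1 0 3; 0 0 1 -5; 0 0 0 1]
T2·T1 = [1 -1/2 0 5/2; 0 1 0 3; 0 0 1 -5; 0 0 0 1]
T3·…·T1 = [1 -1/2 0 17/2; 0 1 0 4; 0 0 1 -2; 0 0 0 1]
T4·…·T1 = [12/13 -11/13 0 82/13; 5/13 19/26 0 181/26; 0 0 1 -2; 0 0 0 1]

T = [12/13 -11/13 0 82/13; 5/13 19/26 0 181/26; 0 0 1 -2; 0 0 0 1]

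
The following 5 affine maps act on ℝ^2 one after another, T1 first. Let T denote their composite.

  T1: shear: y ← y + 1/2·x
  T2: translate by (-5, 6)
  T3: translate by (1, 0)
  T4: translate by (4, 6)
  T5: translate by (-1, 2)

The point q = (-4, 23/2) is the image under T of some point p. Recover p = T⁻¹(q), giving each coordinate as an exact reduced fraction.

p = (-3, -1)

T1 = [1 0 0; 1/2 1 0; 0 0 1]
T2·T1 = [1 0 -5; 1/2 1 6; 0 0 1]
T3·…·T1 = [1 0 -4; 1/2 1 6; 0 0 1]
T4·…·T1 = [1 0 0; 1/2 1 12; 0 0 1]
T5·…·T1 = [1 0 -1; 1/2 1 14; 0 0 1]
det M = 1; M⁻¹ = [1 0 1; -1/2 1 -29/2; 0 0 1]
M⁻¹ · (-4, 23/2)ᵀ = (-3, -1)ᵀ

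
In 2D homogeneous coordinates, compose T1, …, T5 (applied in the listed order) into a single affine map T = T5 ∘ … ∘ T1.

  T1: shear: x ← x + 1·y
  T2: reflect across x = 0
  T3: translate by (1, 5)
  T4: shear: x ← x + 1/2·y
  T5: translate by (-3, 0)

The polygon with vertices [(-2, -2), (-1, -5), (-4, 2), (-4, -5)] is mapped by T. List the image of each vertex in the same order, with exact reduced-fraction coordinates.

image vertices: (7/2, 3), (4, 0), (7/2, 7), (7, 0)

T1 shear: x ← x + 1·y: (-2, -2) → (-4, -2); (-1, -5) → (-6, -5); (-4, 2) → (-2, 2); (-4, -5) → (-9, -5)
T2 reflect across x = 0: (-4, -2) → (4, -2); (-6, -5) → (6, -5); (-2, 2) → (2, 2); (-9, -5) → (9, -5)
T3 translate by (1, 5): (4, -2) → (5, 3); (6, -5) → (7, 0); (2, 2) → (3, 7); (9, -5) → (10, 0)
T4 shear: x ← x + 1/2·y: (5, 3) → (13/2, 3); (7, 0) → (7, 0); (3, 7) → (13/2, 7); (10, 0) → (10, 0)
T5 translate by (-3, 0): (13/2, 3) → (7/2, 3); (7, 0) → (4, 0); (13/2, 7) → (7/2, 7); (10, 0) → (7, 0)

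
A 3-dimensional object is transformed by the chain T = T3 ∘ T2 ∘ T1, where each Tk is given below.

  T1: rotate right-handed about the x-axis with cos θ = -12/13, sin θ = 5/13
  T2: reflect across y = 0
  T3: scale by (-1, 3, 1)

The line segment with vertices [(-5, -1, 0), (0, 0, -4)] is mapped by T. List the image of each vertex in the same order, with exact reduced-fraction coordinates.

T1 rotate right-handed about the x-axis with cos θ = -12/13, sin θ = 5/13: (-5, -1, 0) → (-5, 12/13, -5/13); (0, 0, -4) → (0, 20/13, 48/13)
T2 reflect across y = 0: (-5, 12/13, -5/13) → (-5, -12/13, -5/13); (0, 20/13, 48/13) → (0, -20/13, 48/13)
T3 scale by (-1, 3, 1): (-5, -12/13, -5/13) → (5, -36/13, -5/13); (0, -20/13, 48/13) → (0, -60/13, 48/13)

image vertices: (5, -36/13, -5/13), (0, -60/13, 48/13)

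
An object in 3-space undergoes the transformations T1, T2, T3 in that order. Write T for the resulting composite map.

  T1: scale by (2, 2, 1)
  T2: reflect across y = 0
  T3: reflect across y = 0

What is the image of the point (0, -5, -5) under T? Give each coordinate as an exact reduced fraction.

T(p) = (0, -10, -5)

T1 scale by (2, 2, 1): (0, -5, -5) → (0, -10, -5)
T2 reflect across y = 0: (0, -10, -5) → (0, 10, -5)
T3 reflect across y = 0: (0, 10, -5) → (0, -10, -5)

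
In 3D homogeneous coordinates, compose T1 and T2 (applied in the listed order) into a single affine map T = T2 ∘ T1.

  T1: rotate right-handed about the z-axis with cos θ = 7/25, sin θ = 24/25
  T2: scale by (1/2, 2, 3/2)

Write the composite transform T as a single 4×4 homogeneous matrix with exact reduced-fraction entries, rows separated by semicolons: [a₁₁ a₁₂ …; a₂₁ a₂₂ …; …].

T1 = [7/25 -24/25 0 0; 24/25 7/25 0 0; 0 0 1 0; 0 0 0 1]
T2·T1 = [7/50 -12/25 0 0; 48/25 14/25 0 0; 0 0 3/2 0; 0 0 0 1]

T = [7/50 -12/25 0 0; 48/25 14/25 0 0; 0 0 3/2 0; 0 0 0 1]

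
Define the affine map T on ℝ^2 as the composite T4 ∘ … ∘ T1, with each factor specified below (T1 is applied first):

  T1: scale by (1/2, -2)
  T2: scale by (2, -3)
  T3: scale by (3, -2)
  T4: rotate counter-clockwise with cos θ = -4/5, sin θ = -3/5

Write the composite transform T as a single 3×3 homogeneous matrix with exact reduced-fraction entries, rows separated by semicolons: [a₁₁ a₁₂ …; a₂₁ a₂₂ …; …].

T1 = [1/2 0 0; 0 -2 0; 0 0 1]
T2·T1 = [1 0 0; 0 6 0; 0 0 1]
T3·…·T1 = [3 0 0; 0 -12 0; 0 0 1]
T4·…·T1 = [-12/5 -36/5 0; -9/5 48/5 0; 0 0 1]

T = [-12/5 -36/5 0; -9/5 48/5 0; 0 0 1]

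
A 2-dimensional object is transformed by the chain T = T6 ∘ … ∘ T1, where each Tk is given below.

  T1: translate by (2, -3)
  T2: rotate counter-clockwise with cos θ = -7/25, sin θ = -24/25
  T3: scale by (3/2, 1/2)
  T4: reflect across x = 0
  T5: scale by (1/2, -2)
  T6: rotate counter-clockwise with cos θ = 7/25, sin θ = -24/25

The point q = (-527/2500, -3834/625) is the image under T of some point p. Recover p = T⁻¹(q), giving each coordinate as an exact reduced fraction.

T1 = [1 0 2; 0 1 -3; 0 0 1]
T2·T1 = [-7/25 24/25 -86/25; -24/25 -7/25 -27/25; 0 0 1]
T3·…·T1 = [-21/50 36/25 -129/25; -12/25 -7/50 -27/50; 0 0 1]
T4·…·T1 = [21/50 -36/25 129/25; -12/25 -7/50 -27/50; 0 0 1]
T5·…·T1 = [21/100 -18/25 129/50; 24/25 7/25 27/25; 0 0 1]
T6·…·T1 = [2451/2500 42/625 2199/1250; 42/625 481/625 -1359/625; 0 0 1]
det M = 3/4; M⁻¹ = [1924/1875 -56/625 -2; -56/625 817/625 3; 0 0 1]
M⁻¹ · (-527/2500, -3834/625)ᵀ = (-5/3, -5)ᵀ

p = (-5/3, -5)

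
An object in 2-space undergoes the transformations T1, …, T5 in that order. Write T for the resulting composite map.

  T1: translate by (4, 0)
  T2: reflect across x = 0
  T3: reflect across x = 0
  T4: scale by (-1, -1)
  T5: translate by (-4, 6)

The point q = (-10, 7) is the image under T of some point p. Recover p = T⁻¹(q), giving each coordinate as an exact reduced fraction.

T1 = [1 0 4; 0 1 0; 0 0 1]
T2·T1 = [-1 0 -4; 0 1 0; 0 0 1]
T3·…·T1 = [1 0 4; 0 1 0; 0 0 1]
T4·…·T1 = [-1 0 -4; 0 -1 0; 0 0 1]
T5·…·T1 = [-1 0 -8; 0 -1 6; 0 0 1]
det M = 1; M⁻¹ = [-1 0 -8; 0 -1 6; 0 0 1]
M⁻¹ · (-10, 7)ᵀ = (2, -1)ᵀ

p = (2, -1)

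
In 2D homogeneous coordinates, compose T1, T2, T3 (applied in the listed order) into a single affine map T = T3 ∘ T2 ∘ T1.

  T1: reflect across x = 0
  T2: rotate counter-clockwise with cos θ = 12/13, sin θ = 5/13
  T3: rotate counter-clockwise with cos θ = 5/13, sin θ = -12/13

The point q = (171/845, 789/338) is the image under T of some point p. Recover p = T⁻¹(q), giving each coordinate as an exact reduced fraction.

T1 = [-1 0 0; 0 1 0; 0 0 1]
T2·T1 = [-12/13 -5/13 0; -5/13 12/13 0; 0 0 1]
T3·…·T1 = [-120/169 119/169 0; 119/169 120/169 0; 0 0 1]
det M = -1; M⁻¹ = [-120/169 119/169 0; 119/169 120/169 0; 0 0 1]
M⁻¹ · (171/845, 789/338)ᵀ = (3/2, 9/5)ᵀ

p = (3/2, 9/5)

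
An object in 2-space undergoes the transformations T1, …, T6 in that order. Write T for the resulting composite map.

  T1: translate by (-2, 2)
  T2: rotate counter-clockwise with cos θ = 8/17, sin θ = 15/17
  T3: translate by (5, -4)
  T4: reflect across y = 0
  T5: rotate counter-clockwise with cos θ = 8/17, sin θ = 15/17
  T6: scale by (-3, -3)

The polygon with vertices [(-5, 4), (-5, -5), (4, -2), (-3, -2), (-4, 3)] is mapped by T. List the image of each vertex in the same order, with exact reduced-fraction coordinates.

image vertices: (417/17, -15/17), (417/17, -474/17), (-42/17, -321/17), (315/17, -321/17), (366/17, -66/17)

T1 translate by (-2, 2): (-5, 4) → (-7, 6); (-5, -5) → (-7, -3); (4, -2) → (2, 0); (-3, -2) → (-5, 0); (-4, 3) → (-6, 5)
T2 rotate counter-clockwise with cos θ = 8/17, sin θ = 15/17: (-7, 6) → (-146/17, -57/17); (-7, -3) → (-11/17, -129/17); (2, 0) → (16/17, 30/17); (-5, 0) → (-40/17, -75/17); (-6, 5) → (-123/17, -50/17)
T3 translate by (5, -4): (-146/17, -57/17) → (-61/17, -125/17); (-11/17, -129/17) → (74/17, -197/17); (16/17, 30/17) → (101/17, -38/17); (-40/17, -75/17) → (45/17, -143/17); (-123/17, -50/17) → (-38/17, -118/17)
T4 reflect across y = 0: (-61/17, -125/17) → (-61/17, 125/17); (74/17, -197/17) → (74/17, 197/17); (101/17, -38/17) → (101/17, 38/17); (45/17, -143/17) → (45/17, 143/17); (-38/17, -118/17) → (-38/17, 118/17)
T5 rotate counter-clockwise with cos θ = 8/17, sin θ = 15/17: (-61/17, 125/17) → (-139/17, 5/17); (74/17, 197/17) → (-139/17, 158/17); (101/17, 38/17) → (14/17, 107/17); (45/17, 143/17) → (-105/17, 107/17); (-38/17, 118/17) → (-122/17, 22/17)
T6 scale by (-3, -3): (-139/17, 5/17) → (417/17, -15/17); (-139/17, 158/17) → (417/17, -474/17); (14/17, 107/17) → (-42/17, -321/17); (-105/17, 107/17) → (315/17, -321/17); (-122/17, 22/17) → (366/17, -66/17)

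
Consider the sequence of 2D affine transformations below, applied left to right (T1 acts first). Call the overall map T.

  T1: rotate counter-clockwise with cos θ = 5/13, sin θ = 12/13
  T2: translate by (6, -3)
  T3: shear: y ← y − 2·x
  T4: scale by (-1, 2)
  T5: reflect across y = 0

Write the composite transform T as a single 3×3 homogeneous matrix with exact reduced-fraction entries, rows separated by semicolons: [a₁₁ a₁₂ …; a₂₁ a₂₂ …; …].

T = [-5/13 12/13 -6; -4/13 -58/13 30; 0 0 1]

T1 = [5/13 -12/13 0; 12/13 5/13 0; 0 0 1]
T2·T1 = [5/13 -12/13 6; 12/13 5/13 -3; 0 0 1]
T3·…·T1 = [5/13 -12/13 6; 2/13 29/13 -15; 0 0 1]
T4·…·T1 = [-5/13 12/13 -6; 4/13 58/13 -30; 0 0 1]
T5·…·T1 = [-5/13 12/13 -6; -4/13 -58/13 30; 0 0 1]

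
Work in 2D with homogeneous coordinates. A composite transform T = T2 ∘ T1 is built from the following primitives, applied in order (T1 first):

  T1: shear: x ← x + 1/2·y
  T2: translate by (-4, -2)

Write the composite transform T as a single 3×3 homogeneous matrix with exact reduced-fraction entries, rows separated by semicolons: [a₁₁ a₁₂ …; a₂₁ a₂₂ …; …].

T = [1 1/2 -4; 0 1 -2; 0 0 1]

T1 = [1 1/2 0; 0 1 0; 0 0 1]
T2·T1 = [1 1/2 -4; 0 1 -2; 0 0 1]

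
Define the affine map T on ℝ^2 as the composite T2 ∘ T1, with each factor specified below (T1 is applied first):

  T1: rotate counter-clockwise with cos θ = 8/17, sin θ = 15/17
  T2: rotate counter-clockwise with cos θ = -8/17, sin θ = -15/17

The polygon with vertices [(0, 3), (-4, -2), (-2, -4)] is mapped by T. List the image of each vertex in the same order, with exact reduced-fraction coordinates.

T1 rotate counter-clockwise with cos θ = 8/17, sin θ = 15/17: (0, 3) → (-45/17, 24/17); (-4, -2) → (-2/17, -76/17); (-2, -4) → (44/17, -62/17)
T2 rotate counter-clockwise with cos θ = -8/17, sin θ = -15/17: (-45/17, 24/17) → (720/289, 483/289); (-2/17, -76/17) → (-1124/289, 638/289); (44/17, -62/17) → (-1282/289, -164/289)

image vertices: (720/289, 483/289), (-1124/289, 638/289), (-1282/289, -164/289)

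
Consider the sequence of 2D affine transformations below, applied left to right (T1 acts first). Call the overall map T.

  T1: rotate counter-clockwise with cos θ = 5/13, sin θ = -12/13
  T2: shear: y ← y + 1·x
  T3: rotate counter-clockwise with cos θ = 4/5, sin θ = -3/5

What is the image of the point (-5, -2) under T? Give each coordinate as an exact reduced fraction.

T1 rotate counter-clockwise with cos θ = 5/13, sin θ = -12/13: (-5, -2) → (-49/13, 50/13)
T2 shear: y ← y + 1·x: (-49/13, 50/13) → (-49/13, 1/13)
T3 rotate counter-clockwise with cos θ = 4/5, sin θ = -3/5: (-49/13, 1/13) → (-193/65, 151/65)

T(p) = (-193/65, 151/65)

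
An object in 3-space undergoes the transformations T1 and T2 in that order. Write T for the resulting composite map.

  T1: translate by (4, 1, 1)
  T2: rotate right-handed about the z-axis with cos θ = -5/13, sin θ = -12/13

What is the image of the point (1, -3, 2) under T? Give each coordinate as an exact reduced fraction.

T1 translate by (4, 1, 1): (1, -3, 2) → (5, -2, 3)
T2 rotate right-handed about the z-axis with cos θ = -5/13, sin θ = -12/13: (5, -2, 3) → (-49/13, -50/13, 3)

T(p) = (-49/13, -50/13, 3)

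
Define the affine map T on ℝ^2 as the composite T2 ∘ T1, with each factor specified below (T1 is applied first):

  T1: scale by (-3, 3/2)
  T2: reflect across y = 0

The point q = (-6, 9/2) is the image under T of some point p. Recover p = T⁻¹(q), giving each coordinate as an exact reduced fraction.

T1 = [-3 0 0; 0 3/2 0; 0 0 1]
T2·T1 = [-3 0 0; 0 -3/2 0; 0 0 1]
det M = 9/2; M⁻¹ = [-1/3 0 0; 0 -2/3 0; 0 0 1]
M⁻¹ · (-6, 9/2)ᵀ = (2, -3)ᵀ

p = (2, -3)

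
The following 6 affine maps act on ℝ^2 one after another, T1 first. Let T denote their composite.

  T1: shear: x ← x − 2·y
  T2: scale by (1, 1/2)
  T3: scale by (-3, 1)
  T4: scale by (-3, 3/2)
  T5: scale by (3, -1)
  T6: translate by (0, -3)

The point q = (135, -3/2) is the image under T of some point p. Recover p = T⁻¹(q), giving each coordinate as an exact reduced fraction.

T1 = [1 -2 0; 0 1 0; 0 0 1]
T2·T1 = [1 -2 0; 0 1/2 0; 0 0 1]
T3·…·T1 = [-3 6 0; 0 1/2 0; 0 0 1]
T4·…·T1 = [9 -18 0; 0 3/4 0; 0 0 1]
T5·…·T1 = [27 -54 0; 0 -3/4 0; 0 0 1]
T6·…·T1 = [27 -54 0; 0 -3/4 -3; 0 0 1]
det M = -81/4; M⁻¹ = [1/27 -8/3 -8; 0 -4/3 -4; 0 0 1]
M⁻¹ · (135, -3/2)ᵀ = (1, -2)ᵀ

p = (1, -2)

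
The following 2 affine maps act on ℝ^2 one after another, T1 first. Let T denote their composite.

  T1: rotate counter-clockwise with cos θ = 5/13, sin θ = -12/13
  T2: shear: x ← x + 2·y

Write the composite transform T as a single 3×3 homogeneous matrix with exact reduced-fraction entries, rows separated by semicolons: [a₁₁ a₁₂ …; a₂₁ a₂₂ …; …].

T = [-19/13 22/13 0; -12/13 5/13 0; 0 0 1]

T1 = [5/13 12/13 0; -12/13 5/13 0; 0 0 1]
T2·T1 = [-19/13 22/13 0; -12/13 5/13 0; 0 0 1]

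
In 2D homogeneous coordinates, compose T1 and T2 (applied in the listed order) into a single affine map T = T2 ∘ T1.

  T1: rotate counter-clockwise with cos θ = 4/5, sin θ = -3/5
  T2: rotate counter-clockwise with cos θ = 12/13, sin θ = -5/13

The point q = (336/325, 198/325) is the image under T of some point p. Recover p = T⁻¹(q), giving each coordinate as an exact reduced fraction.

p = (0, 6/5)

T1 = [4/5 3/5 0; -3/5 4/5 0; 0 0 1]
T2·T1 = [33/65 56/65 0; -56/65 33/65 0; 0 0 1]
det M = 1; M⁻¹ = [33/65 -56/65 0; 56/65 33/65 0; 0 0 1]
M⁻¹ · (336/325, 198/325)ᵀ = (0, 6/5)ᵀ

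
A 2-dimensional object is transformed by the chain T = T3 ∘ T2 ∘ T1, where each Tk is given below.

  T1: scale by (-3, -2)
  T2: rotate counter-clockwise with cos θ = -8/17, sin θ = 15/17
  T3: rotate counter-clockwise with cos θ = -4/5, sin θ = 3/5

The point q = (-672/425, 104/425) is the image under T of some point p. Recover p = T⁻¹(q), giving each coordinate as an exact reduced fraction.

p = (0, 4/5)

T1 = [-3 0 0; 0 -2 0; 0 0 1]
T2·T1 = [24/17 30/17 0; -45/17 16/17 0; 0 0 1]
T3·…·T1 = [39/85 -168/85 0; 252/85 26/85 0; 0 0 1]
det M = 6; M⁻¹ = [13/255 28/85 0; -42/85 13/170 0; 0 0 1]
M⁻¹ · (-672/425, 104/425)ᵀ = (0, 4/5)ᵀ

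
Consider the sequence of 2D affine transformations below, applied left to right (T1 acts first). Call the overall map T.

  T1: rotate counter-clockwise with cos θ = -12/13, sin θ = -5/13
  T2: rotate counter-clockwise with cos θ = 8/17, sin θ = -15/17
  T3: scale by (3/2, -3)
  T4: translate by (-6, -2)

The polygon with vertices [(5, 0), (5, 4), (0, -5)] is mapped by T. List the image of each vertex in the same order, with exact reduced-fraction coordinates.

T1 rotate counter-clockwise with cos θ = -12/13, sin θ = -5/13: (5, 0) → (-60/13, -25/13); (5, 4) → (-40/13, -73/13); (0, -5) → (-25/13, 60/13)
T2 rotate counter-clockwise with cos θ = 8/17, sin θ = -15/17: (-60/13, -25/13) → (-855/221, 700/221); (-40/13, -73/13) → (-1415/221, 16/221); (-25/13, 60/13) → (700/221, 855/221)
T3 scale by (3/2, -3): (-855/221, 700/221) → (-2565/442, -2100/221); (-1415/221, 16/221) → (-4245/442, -48/221); (700/221, 855/221) → (1050/221, -2565/221)
T4 translate by (-6, -2): (-2565/442, -2100/221) → (-5217/442, -2542/221); (-4245/442, -48/221) → (-6897/442, -490/221); (1050/221, -2565/221) → (-276/221, -3007/221)

image vertices: (-5217/442, -2542/221), (-6897/442, -490/221), (-276/221, -3007/221)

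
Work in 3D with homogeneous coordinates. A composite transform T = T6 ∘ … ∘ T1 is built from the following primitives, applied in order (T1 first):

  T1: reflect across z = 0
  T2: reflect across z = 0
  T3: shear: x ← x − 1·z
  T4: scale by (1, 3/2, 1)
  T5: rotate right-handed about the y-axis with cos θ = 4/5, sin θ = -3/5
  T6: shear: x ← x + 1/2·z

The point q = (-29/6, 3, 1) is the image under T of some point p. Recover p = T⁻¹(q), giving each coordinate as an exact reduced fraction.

T1 = [1 0 0 0; 0 1 0 0; 0 0 -1 0; 0 0 0 1]
T2·T1 = [1 0 0 0; 0 1 0 0; 0 0 1 0; 0 0 0 1]
T3·…·T1 = [1 0 -1 0; 0 1 0 0; 0 0 1 0; 0 0 0 1]
T4·…·T1 = [1 0 -1 0; 0 3/2 0 0; 0 0 1 0; 0 0 0 1]
T5·…·T1 = [4/5 0 -7/5 0; 0 3/2 0 0; 3/5 0 1/5 0; 0 0 0 1]
T6·…·T1 = [11/10 0 -13/10 0; 0 3/2 0 0; 3/5 0 1/5 0; 0 0 0 1]
det M = 3/2; M⁻¹ = [1/5 0 13/10 0; 0 2/3 0 0; -3/5 0 11/10 0; 0 0 0 1]
M⁻¹ · (-29/6, 3, 1)ᵀ = (1/3, 2, 4)ᵀ

p = (1/3, 2, 4)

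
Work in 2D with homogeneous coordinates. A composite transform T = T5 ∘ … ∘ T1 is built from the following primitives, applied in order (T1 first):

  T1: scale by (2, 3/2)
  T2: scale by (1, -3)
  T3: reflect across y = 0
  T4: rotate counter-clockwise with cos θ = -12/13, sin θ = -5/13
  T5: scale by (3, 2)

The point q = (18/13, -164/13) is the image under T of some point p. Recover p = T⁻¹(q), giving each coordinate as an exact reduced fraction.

p = (1, 4/3)

T1 = [2 0 0; 0 3/2 0; 0 0 1]
T2·T1 = [2 0 0; 0 -9/2 0; 0 0 1]
T3·…·T1 = [2 0 0; 0 9/2 0; 0 0 1]
T4·…·T1 = [-24/13 45/26 0; -10/13 -54/13 0; 0 0 1]
T5·…·T1 = [-72/13 135/26 0; -20/13 -108/13 0; 0 0 1]
det M = 54; M⁻¹ = [-2/13 -5/52 0; 10/351 -4/39 0; 0 0 1]
M⁻¹ · (18/13, -164/13)ᵀ = (1, 4/3)ᵀ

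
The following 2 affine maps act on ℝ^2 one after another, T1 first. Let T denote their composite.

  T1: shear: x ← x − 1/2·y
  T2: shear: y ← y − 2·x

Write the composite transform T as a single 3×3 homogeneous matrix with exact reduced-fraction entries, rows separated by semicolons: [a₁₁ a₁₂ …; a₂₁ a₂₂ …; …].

T = [1 -1/2 0; -2 2 0; 0 0 1]

T1 = [1 -1/2 0; 0 1 0; 0 0 1]
T2·T1 = [1 -1/2 0; -2 2 0; 0 0 1]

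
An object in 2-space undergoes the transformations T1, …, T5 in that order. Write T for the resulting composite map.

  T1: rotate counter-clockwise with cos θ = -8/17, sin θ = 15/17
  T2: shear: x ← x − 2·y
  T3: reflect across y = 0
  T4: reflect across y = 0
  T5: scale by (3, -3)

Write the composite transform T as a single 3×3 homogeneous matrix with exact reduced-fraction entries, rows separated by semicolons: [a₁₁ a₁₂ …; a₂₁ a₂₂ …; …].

T1 = [-8/17 -15/17 0; 15/17 -8/17 0; 0 0 1]
T2·T1 = [-38/17 1/17 0; 15/17 -8/17 0; 0 0 1]
T3·…·T1 = [-38/17 1/17 0; -15/17 8/17 0; 0 0 1]
T4·…·T1 = [-38/17 1/17 0; 15/17 -8/17 0; 0 0 1]
T5·…·T1 = [-114/17 3/17 0; -45/17 24/17 0; 0 0 1]

T = [-114/17 3/17 0; -45/17 24/17 0; 0 0 1]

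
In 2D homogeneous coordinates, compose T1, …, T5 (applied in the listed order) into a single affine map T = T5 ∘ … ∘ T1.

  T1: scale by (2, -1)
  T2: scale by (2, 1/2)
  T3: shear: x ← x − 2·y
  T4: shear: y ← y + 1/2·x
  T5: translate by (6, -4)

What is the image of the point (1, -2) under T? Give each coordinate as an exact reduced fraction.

T1 scale by (2, -1): (1, -2) → (2, 2)
T2 scale by (2, 1/2): (2, 2) → (4, 1)
T3 shear: x ← x − 2·y: (4, 1) → (2, 1)
T4 shear: y ← y + 1/2·x: (2, 1) → (2, 2)
T5 translate by (6, -4): (2, 2) → (8, -2)

T(p) = (8, -2)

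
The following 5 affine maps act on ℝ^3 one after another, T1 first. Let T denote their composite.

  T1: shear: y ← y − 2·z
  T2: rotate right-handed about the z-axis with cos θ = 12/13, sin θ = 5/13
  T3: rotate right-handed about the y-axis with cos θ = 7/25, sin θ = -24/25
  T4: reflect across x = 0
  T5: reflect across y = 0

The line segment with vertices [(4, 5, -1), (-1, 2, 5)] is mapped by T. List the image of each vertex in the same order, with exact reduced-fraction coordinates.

image vertices: (-31/25, -8, 17/25), (1364/325, 101/13, 1127/325)

T1 shear: y ← y − 2·z: (4, 5, -1) → (4, 7, -1); (-1, 2, 5) → (-1, -8, 5)
T2 rotate right-handed about the z-axis with cos θ = 12/13, sin θ = 5/13: (4, 7, -1) → (1, 8, -1); (-1, -8, 5) → (28/13, -101/13, 5)
T3 rotate right-handed about the y-axis with cos θ = 7/25, sin θ = -24/25: (1, 8, -1) → (31/25, 8, 17/25); (28/13, -101/13, 5) → (-1364/325, -101/13, 1127/325)
T4 reflect across x = 0: (31/25, 8, 17/25) → (-31/25, 8, 17/25); (-1364/325, -101/13, 1127/325) → (1364/325, -101/13, 1127/325)
T5 reflect across y = 0: (-31/25, 8, 17/25) → (-31/25, -8, 17/25); (1364/325, -101/13, 1127/325) → (1364/325, 101/13, 1127/325)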